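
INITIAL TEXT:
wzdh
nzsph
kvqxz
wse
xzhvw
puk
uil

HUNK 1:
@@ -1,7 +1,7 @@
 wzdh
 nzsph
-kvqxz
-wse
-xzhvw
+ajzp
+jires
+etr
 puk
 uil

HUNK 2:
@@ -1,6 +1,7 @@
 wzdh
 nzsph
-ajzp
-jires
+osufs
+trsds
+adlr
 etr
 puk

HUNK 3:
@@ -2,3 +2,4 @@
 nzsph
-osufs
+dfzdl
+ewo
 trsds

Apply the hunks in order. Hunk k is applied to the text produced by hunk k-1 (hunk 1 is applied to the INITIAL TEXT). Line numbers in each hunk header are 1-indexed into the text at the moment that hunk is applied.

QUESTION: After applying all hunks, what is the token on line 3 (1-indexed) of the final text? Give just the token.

Hunk 1: at line 1 remove [kvqxz,wse,xzhvw] add [ajzp,jires,etr] -> 7 lines: wzdh nzsph ajzp jires etr puk uil
Hunk 2: at line 1 remove [ajzp,jires] add [osufs,trsds,adlr] -> 8 lines: wzdh nzsph osufs trsds adlr etr puk uil
Hunk 3: at line 2 remove [osufs] add [dfzdl,ewo] -> 9 lines: wzdh nzsph dfzdl ewo trsds adlr etr puk uil
Final line 3: dfzdl

Answer: dfzdl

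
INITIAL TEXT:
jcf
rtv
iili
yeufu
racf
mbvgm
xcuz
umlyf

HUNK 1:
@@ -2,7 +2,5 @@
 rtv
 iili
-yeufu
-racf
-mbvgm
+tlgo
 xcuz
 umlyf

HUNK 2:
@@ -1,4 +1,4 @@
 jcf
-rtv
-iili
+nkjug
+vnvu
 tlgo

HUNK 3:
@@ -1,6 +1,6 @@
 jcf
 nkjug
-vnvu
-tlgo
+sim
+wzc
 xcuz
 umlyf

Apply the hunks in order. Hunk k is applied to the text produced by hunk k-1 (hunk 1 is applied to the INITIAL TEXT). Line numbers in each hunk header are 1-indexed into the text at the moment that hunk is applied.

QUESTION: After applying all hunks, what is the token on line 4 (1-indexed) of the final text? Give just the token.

Answer: wzc

Derivation:
Hunk 1: at line 2 remove [yeufu,racf,mbvgm] add [tlgo] -> 6 lines: jcf rtv iili tlgo xcuz umlyf
Hunk 2: at line 1 remove [rtv,iili] add [nkjug,vnvu] -> 6 lines: jcf nkjug vnvu tlgo xcuz umlyf
Hunk 3: at line 1 remove [vnvu,tlgo] add [sim,wzc] -> 6 lines: jcf nkjug sim wzc xcuz umlyf
Final line 4: wzc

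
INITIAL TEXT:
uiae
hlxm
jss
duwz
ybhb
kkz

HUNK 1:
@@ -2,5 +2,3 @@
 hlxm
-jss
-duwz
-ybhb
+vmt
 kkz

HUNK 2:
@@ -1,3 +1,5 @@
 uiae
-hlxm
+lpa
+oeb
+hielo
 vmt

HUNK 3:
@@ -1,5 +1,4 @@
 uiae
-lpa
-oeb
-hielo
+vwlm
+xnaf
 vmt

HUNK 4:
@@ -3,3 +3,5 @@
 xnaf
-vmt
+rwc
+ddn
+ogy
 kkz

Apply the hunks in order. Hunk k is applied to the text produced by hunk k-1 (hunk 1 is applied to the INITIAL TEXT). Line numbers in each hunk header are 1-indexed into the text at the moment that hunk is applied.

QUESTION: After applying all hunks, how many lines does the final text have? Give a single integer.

Answer: 7

Derivation:
Hunk 1: at line 2 remove [jss,duwz,ybhb] add [vmt] -> 4 lines: uiae hlxm vmt kkz
Hunk 2: at line 1 remove [hlxm] add [lpa,oeb,hielo] -> 6 lines: uiae lpa oeb hielo vmt kkz
Hunk 3: at line 1 remove [lpa,oeb,hielo] add [vwlm,xnaf] -> 5 lines: uiae vwlm xnaf vmt kkz
Hunk 4: at line 3 remove [vmt] add [rwc,ddn,ogy] -> 7 lines: uiae vwlm xnaf rwc ddn ogy kkz
Final line count: 7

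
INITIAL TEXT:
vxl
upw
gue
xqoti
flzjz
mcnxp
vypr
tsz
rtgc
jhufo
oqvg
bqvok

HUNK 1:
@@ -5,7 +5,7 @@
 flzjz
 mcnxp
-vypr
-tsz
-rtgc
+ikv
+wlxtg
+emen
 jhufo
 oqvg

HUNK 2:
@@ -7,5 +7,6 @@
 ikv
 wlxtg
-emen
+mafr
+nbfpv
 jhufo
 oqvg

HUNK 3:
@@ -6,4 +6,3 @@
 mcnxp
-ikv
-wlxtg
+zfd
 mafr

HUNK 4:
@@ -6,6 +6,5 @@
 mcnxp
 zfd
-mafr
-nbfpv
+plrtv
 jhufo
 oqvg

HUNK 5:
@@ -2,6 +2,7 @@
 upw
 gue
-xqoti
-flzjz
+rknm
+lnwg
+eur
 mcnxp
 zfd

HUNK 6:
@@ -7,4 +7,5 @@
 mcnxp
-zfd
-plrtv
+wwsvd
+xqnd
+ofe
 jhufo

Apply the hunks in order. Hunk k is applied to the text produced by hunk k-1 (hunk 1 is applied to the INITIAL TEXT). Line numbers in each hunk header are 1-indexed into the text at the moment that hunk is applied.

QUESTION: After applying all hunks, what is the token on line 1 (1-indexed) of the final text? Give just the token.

Hunk 1: at line 5 remove [vypr,tsz,rtgc] add [ikv,wlxtg,emen] -> 12 lines: vxl upw gue xqoti flzjz mcnxp ikv wlxtg emen jhufo oqvg bqvok
Hunk 2: at line 7 remove [emen] add [mafr,nbfpv] -> 13 lines: vxl upw gue xqoti flzjz mcnxp ikv wlxtg mafr nbfpv jhufo oqvg bqvok
Hunk 3: at line 6 remove [ikv,wlxtg] add [zfd] -> 12 lines: vxl upw gue xqoti flzjz mcnxp zfd mafr nbfpv jhufo oqvg bqvok
Hunk 4: at line 6 remove [mafr,nbfpv] add [plrtv] -> 11 lines: vxl upw gue xqoti flzjz mcnxp zfd plrtv jhufo oqvg bqvok
Hunk 5: at line 2 remove [xqoti,flzjz] add [rknm,lnwg,eur] -> 12 lines: vxl upw gue rknm lnwg eur mcnxp zfd plrtv jhufo oqvg bqvok
Hunk 6: at line 7 remove [zfd,plrtv] add [wwsvd,xqnd,ofe] -> 13 lines: vxl upw gue rknm lnwg eur mcnxp wwsvd xqnd ofe jhufo oqvg bqvok
Final line 1: vxl

Answer: vxl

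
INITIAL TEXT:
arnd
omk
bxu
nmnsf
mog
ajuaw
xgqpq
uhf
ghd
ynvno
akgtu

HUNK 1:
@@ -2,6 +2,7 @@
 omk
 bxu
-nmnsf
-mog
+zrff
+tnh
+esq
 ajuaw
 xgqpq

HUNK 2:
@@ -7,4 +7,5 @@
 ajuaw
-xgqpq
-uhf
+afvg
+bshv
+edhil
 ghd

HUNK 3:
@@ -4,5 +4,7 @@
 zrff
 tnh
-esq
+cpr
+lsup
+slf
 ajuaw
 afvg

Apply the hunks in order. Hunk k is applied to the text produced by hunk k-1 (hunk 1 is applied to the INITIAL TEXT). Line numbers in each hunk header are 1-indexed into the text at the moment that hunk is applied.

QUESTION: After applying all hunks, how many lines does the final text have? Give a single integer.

Hunk 1: at line 2 remove [nmnsf,mog] add [zrff,tnh,esq] -> 12 lines: arnd omk bxu zrff tnh esq ajuaw xgqpq uhf ghd ynvno akgtu
Hunk 2: at line 7 remove [xgqpq,uhf] add [afvg,bshv,edhil] -> 13 lines: arnd omk bxu zrff tnh esq ajuaw afvg bshv edhil ghd ynvno akgtu
Hunk 3: at line 4 remove [esq] add [cpr,lsup,slf] -> 15 lines: arnd omk bxu zrff tnh cpr lsup slf ajuaw afvg bshv edhil ghd ynvno akgtu
Final line count: 15

Answer: 15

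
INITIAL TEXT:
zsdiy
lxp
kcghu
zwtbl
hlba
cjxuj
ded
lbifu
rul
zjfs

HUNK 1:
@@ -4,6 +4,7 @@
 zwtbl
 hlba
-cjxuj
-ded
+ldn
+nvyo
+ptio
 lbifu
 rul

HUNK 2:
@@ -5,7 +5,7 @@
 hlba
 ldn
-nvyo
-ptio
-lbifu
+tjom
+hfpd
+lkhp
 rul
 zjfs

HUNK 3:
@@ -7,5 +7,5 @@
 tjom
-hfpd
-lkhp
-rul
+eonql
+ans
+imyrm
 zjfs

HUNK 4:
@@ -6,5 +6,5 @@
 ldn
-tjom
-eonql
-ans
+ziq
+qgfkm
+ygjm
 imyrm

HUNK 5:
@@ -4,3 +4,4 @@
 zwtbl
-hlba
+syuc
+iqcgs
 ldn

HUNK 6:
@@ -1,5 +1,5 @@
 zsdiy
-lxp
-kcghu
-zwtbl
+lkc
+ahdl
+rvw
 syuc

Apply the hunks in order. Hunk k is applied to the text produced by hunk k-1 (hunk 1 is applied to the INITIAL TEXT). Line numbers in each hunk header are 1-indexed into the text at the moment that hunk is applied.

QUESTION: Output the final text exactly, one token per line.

Answer: zsdiy
lkc
ahdl
rvw
syuc
iqcgs
ldn
ziq
qgfkm
ygjm
imyrm
zjfs

Derivation:
Hunk 1: at line 4 remove [cjxuj,ded] add [ldn,nvyo,ptio] -> 11 lines: zsdiy lxp kcghu zwtbl hlba ldn nvyo ptio lbifu rul zjfs
Hunk 2: at line 5 remove [nvyo,ptio,lbifu] add [tjom,hfpd,lkhp] -> 11 lines: zsdiy lxp kcghu zwtbl hlba ldn tjom hfpd lkhp rul zjfs
Hunk 3: at line 7 remove [hfpd,lkhp,rul] add [eonql,ans,imyrm] -> 11 lines: zsdiy lxp kcghu zwtbl hlba ldn tjom eonql ans imyrm zjfs
Hunk 4: at line 6 remove [tjom,eonql,ans] add [ziq,qgfkm,ygjm] -> 11 lines: zsdiy lxp kcghu zwtbl hlba ldn ziq qgfkm ygjm imyrm zjfs
Hunk 5: at line 4 remove [hlba] add [syuc,iqcgs] -> 12 lines: zsdiy lxp kcghu zwtbl syuc iqcgs ldn ziq qgfkm ygjm imyrm zjfs
Hunk 6: at line 1 remove [lxp,kcghu,zwtbl] add [lkc,ahdl,rvw] -> 12 lines: zsdiy lkc ahdl rvw syuc iqcgs ldn ziq qgfkm ygjm imyrm zjfs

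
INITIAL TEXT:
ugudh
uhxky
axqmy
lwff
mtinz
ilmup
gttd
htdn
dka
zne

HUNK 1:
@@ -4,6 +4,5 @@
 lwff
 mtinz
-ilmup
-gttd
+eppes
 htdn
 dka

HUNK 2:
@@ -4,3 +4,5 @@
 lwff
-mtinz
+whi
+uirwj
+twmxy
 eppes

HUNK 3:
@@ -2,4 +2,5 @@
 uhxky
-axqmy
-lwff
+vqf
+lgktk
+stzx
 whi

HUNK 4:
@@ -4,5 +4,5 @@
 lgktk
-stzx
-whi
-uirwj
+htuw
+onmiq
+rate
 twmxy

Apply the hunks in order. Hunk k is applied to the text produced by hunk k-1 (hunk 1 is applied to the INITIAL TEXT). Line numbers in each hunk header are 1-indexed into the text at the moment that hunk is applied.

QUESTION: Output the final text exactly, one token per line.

Hunk 1: at line 4 remove [ilmup,gttd] add [eppes] -> 9 lines: ugudh uhxky axqmy lwff mtinz eppes htdn dka zne
Hunk 2: at line 4 remove [mtinz] add [whi,uirwj,twmxy] -> 11 lines: ugudh uhxky axqmy lwff whi uirwj twmxy eppes htdn dka zne
Hunk 3: at line 2 remove [axqmy,lwff] add [vqf,lgktk,stzx] -> 12 lines: ugudh uhxky vqf lgktk stzx whi uirwj twmxy eppes htdn dka zne
Hunk 4: at line 4 remove [stzx,whi,uirwj] add [htuw,onmiq,rate] -> 12 lines: ugudh uhxky vqf lgktk htuw onmiq rate twmxy eppes htdn dka zne

Answer: ugudh
uhxky
vqf
lgktk
htuw
onmiq
rate
twmxy
eppes
htdn
dka
zne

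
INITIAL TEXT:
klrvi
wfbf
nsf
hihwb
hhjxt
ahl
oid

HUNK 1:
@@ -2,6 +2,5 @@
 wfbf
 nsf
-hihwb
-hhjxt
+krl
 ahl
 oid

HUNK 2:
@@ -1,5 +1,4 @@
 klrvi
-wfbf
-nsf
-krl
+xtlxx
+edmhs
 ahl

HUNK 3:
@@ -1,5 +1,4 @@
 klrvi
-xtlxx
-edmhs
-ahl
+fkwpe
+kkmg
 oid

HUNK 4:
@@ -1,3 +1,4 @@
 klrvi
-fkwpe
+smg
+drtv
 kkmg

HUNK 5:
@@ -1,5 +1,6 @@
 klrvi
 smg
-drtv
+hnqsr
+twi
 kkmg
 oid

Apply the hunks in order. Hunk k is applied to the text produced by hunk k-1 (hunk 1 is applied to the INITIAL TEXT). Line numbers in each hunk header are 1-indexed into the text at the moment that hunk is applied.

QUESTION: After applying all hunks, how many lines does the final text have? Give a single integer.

Hunk 1: at line 2 remove [hihwb,hhjxt] add [krl] -> 6 lines: klrvi wfbf nsf krl ahl oid
Hunk 2: at line 1 remove [wfbf,nsf,krl] add [xtlxx,edmhs] -> 5 lines: klrvi xtlxx edmhs ahl oid
Hunk 3: at line 1 remove [xtlxx,edmhs,ahl] add [fkwpe,kkmg] -> 4 lines: klrvi fkwpe kkmg oid
Hunk 4: at line 1 remove [fkwpe] add [smg,drtv] -> 5 lines: klrvi smg drtv kkmg oid
Hunk 5: at line 1 remove [drtv] add [hnqsr,twi] -> 6 lines: klrvi smg hnqsr twi kkmg oid
Final line count: 6

Answer: 6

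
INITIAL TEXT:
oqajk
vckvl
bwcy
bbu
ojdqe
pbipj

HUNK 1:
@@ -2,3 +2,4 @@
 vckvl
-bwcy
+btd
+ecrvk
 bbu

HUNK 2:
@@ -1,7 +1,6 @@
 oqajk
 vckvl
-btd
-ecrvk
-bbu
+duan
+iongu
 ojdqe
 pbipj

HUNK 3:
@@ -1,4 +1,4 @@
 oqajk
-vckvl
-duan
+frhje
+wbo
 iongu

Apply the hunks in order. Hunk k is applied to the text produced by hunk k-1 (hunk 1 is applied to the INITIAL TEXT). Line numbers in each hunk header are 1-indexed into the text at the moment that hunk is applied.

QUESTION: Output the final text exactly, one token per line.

Hunk 1: at line 2 remove [bwcy] add [btd,ecrvk] -> 7 lines: oqajk vckvl btd ecrvk bbu ojdqe pbipj
Hunk 2: at line 1 remove [btd,ecrvk,bbu] add [duan,iongu] -> 6 lines: oqajk vckvl duan iongu ojdqe pbipj
Hunk 3: at line 1 remove [vckvl,duan] add [frhje,wbo] -> 6 lines: oqajk frhje wbo iongu ojdqe pbipj

Answer: oqajk
frhje
wbo
iongu
ojdqe
pbipj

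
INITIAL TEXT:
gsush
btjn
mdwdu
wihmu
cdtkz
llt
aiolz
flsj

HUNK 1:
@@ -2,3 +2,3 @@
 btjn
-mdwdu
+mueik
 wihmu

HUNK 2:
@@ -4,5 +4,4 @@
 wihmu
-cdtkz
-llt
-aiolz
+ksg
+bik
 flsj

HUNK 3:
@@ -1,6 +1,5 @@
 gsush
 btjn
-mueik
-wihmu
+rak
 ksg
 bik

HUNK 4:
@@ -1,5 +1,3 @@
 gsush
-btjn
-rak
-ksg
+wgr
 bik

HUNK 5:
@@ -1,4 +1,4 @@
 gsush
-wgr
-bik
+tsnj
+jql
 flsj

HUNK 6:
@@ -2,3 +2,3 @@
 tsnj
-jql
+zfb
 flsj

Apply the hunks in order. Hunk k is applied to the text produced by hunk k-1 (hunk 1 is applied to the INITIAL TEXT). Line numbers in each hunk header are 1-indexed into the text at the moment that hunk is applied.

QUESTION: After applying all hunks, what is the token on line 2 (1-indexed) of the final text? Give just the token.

Answer: tsnj

Derivation:
Hunk 1: at line 2 remove [mdwdu] add [mueik] -> 8 lines: gsush btjn mueik wihmu cdtkz llt aiolz flsj
Hunk 2: at line 4 remove [cdtkz,llt,aiolz] add [ksg,bik] -> 7 lines: gsush btjn mueik wihmu ksg bik flsj
Hunk 3: at line 1 remove [mueik,wihmu] add [rak] -> 6 lines: gsush btjn rak ksg bik flsj
Hunk 4: at line 1 remove [btjn,rak,ksg] add [wgr] -> 4 lines: gsush wgr bik flsj
Hunk 5: at line 1 remove [wgr,bik] add [tsnj,jql] -> 4 lines: gsush tsnj jql flsj
Hunk 6: at line 2 remove [jql] add [zfb] -> 4 lines: gsush tsnj zfb flsj
Final line 2: tsnj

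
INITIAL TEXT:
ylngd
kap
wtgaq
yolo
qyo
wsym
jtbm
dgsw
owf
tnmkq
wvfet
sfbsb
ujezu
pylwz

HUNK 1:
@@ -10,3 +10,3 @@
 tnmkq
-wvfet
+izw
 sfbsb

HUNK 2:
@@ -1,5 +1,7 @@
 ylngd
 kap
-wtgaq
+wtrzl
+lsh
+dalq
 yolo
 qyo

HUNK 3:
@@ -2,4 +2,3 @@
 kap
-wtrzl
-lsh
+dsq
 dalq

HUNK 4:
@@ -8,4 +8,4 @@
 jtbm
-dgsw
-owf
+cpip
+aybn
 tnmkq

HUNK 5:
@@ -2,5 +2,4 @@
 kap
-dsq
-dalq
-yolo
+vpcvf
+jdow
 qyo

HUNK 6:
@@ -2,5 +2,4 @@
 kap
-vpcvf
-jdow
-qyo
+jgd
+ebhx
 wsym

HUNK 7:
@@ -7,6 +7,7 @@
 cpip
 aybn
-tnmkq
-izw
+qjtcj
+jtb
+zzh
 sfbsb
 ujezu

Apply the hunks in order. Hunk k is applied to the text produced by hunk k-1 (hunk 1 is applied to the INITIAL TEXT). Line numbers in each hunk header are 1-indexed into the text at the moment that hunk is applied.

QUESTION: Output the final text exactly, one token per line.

Answer: ylngd
kap
jgd
ebhx
wsym
jtbm
cpip
aybn
qjtcj
jtb
zzh
sfbsb
ujezu
pylwz

Derivation:
Hunk 1: at line 10 remove [wvfet] add [izw] -> 14 lines: ylngd kap wtgaq yolo qyo wsym jtbm dgsw owf tnmkq izw sfbsb ujezu pylwz
Hunk 2: at line 1 remove [wtgaq] add [wtrzl,lsh,dalq] -> 16 lines: ylngd kap wtrzl lsh dalq yolo qyo wsym jtbm dgsw owf tnmkq izw sfbsb ujezu pylwz
Hunk 3: at line 2 remove [wtrzl,lsh] add [dsq] -> 15 lines: ylngd kap dsq dalq yolo qyo wsym jtbm dgsw owf tnmkq izw sfbsb ujezu pylwz
Hunk 4: at line 8 remove [dgsw,owf] add [cpip,aybn] -> 15 lines: ylngd kap dsq dalq yolo qyo wsym jtbm cpip aybn tnmkq izw sfbsb ujezu pylwz
Hunk 5: at line 2 remove [dsq,dalq,yolo] add [vpcvf,jdow] -> 14 lines: ylngd kap vpcvf jdow qyo wsym jtbm cpip aybn tnmkq izw sfbsb ujezu pylwz
Hunk 6: at line 2 remove [vpcvf,jdow,qyo] add [jgd,ebhx] -> 13 lines: ylngd kap jgd ebhx wsym jtbm cpip aybn tnmkq izw sfbsb ujezu pylwz
Hunk 7: at line 7 remove [tnmkq,izw] add [qjtcj,jtb,zzh] -> 14 lines: ylngd kap jgd ebhx wsym jtbm cpip aybn qjtcj jtb zzh sfbsb ujezu pylwz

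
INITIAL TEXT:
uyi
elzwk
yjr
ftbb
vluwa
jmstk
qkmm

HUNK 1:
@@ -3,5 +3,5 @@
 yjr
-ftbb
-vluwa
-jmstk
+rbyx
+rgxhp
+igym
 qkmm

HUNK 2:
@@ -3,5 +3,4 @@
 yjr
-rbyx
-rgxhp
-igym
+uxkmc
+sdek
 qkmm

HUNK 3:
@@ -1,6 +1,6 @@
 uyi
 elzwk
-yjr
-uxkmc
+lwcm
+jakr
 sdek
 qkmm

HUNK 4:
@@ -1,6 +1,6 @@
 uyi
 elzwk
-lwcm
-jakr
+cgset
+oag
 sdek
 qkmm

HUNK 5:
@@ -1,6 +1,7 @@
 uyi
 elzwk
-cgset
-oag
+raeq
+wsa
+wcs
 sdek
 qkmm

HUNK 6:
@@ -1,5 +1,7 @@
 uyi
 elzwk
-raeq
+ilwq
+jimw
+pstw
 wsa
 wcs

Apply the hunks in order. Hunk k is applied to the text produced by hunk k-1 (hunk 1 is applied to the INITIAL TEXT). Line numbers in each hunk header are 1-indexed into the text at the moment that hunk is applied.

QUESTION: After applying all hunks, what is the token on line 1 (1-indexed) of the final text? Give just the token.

Answer: uyi

Derivation:
Hunk 1: at line 3 remove [ftbb,vluwa,jmstk] add [rbyx,rgxhp,igym] -> 7 lines: uyi elzwk yjr rbyx rgxhp igym qkmm
Hunk 2: at line 3 remove [rbyx,rgxhp,igym] add [uxkmc,sdek] -> 6 lines: uyi elzwk yjr uxkmc sdek qkmm
Hunk 3: at line 1 remove [yjr,uxkmc] add [lwcm,jakr] -> 6 lines: uyi elzwk lwcm jakr sdek qkmm
Hunk 4: at line 1 remove [lwcm,jakr] add [cgset,oag] -> 6 lines: uyi elzwk cgset oag sdek qkmm
Hunk 5: at line 1 remove [cgset,oag] add [raeq,wsa,wcs] -> 7 lines: uyi elzwk raeq wsa wcs sdek qkmm
Hunk 6: at line 1 remove [raeq] add [ilwq,jimw,pstw] -> 9 lines: uyi elzwk ilwq jimw pstw wsa wcs sdek qkmm
Final line 1: uyi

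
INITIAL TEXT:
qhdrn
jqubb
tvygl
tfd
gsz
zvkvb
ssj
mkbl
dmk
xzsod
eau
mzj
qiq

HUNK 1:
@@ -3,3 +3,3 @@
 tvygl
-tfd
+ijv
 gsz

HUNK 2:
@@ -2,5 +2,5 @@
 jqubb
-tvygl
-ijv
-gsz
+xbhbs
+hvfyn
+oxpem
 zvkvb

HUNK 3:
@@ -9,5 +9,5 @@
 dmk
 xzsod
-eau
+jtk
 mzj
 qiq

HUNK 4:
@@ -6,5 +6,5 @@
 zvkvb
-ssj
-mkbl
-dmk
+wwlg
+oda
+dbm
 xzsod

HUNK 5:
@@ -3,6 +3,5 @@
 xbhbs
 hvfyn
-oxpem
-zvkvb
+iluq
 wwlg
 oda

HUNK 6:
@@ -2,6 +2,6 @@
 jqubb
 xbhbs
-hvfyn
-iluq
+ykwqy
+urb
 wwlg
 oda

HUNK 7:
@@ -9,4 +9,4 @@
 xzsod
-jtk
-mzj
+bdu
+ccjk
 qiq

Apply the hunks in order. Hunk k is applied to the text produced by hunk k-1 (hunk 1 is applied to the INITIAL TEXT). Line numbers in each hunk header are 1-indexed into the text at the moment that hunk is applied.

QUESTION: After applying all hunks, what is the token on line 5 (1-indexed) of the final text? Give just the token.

Answer: urb

Derivation:
Hunk 1: at line 3 remove [tfd] add [ijv] -> 13 lines: qhdrn jqubb tvygl ijv gsz zvkvb ssj mkbl dmk xzsod eau mzj qiq
Hunk 2: at line 2 remove [tvygl,ijv,gsz] add [xbhbs,hvfyn,oxpem] -> 13 lines: qhdrn jqubb xbhbs hvfyn oxpem zvkvb ssj mkbl dmk xzsod eau mzj qiq
Hunk 3: at line 9 remove [eau] add [jtk] -> 13 lines: qhdrn jqubb xbhbs hvfyn oxpem zvkvb ssj mkbl dmk xzsod jtk mzj qiq
Hunk 4: at line 6 remove [ssj,mkbl,dmk] add [wwlg,oda,dbm] -> 13 lines: qhdrn jqubb xbhbs hvfyn oxpem zvkvb wwlg oda dbm xzsod jtk mzj qiq
Hunk 5: at line 3 remove [oxpem,zvkvb] add [iluq] -> 12 lines: qhdrn jqubb xbhbs hvfyn iluq wwlg oda dbm xzsod jtk mzj qiq
Hunk 6: at line 2 remove [hvfyn,iluq] add [ykwqy,urb] -> 12 lines: qhdrn jqubb xbhbs ykwqy urb wwlg oda dbm xzsod jtk mzj qiq
Hunk 7: at line 9 remove [jtk,mzj] add [bdu,ccjk] -> 12 lines: qhdrn jqubb xbhbs ykwqy urb wwlg oda dbm xzsod bdu ccjk qiq
Final line 5: urb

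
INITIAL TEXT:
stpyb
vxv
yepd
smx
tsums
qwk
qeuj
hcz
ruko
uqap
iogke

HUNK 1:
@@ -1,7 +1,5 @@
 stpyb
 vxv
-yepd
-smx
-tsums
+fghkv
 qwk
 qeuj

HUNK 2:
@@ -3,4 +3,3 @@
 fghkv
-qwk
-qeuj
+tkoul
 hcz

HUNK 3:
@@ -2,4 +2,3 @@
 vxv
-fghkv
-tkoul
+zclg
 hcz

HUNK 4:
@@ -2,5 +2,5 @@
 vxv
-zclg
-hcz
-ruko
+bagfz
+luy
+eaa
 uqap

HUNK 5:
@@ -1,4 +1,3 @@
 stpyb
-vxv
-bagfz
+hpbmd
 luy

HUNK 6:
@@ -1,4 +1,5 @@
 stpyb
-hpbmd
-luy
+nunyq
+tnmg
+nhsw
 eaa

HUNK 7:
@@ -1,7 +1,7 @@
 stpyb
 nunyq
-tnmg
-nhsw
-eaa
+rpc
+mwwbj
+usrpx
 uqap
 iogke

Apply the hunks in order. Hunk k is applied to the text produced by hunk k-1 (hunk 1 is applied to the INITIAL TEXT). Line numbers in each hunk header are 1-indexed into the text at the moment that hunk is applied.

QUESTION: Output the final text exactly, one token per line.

Hunk 1: at line 1 remove [yepd,smx,tsums] add [fghkv] -> 9 lines: stpyb vxv fghkv qwk qeuj hcz ruko uqap iogke
Hunk 2: at line 3 remove [qwk,qeuj] add [tkoul] -> 8 lines: stpyb vxv fghkv tkoul hcz ruko uqap iogke
Hunk 3: at line 2 remove [fghkv,tkoul] add [zclg] -> 7 lines: stpyb vxv zclg hcz ruko uqap iogke
Hunk 4: at line 2 remove [zclg,hcz,ruko] add [bagfz,luy,eaa] -> 7 lines: stpyb vxv bagfz luy eaa uqap iogke
Hunk 5: at line 1 remove [vxv,bagfz] add [hpbmd] -> 6 lines: stpyb hpbmd luy eaa uqap iogke
Hunk 6: at line 1 remove [hpbmd,luy] add [nunyq,tnmg,nhsw] -> 7 lines: stpyb nunyq tnmg nhsw eaa uqap iogke
Hunk 7: at line 1 remove [tnmg,nhsw,eaa] add [rpc,mwwbj,usrpx] -> 7 lines: stpyb nunyq rpc mwwbj usrpx uqap iogke

Answer: stpyb
nunyq
rpc
mwwbj
usrpx
uqap
iogke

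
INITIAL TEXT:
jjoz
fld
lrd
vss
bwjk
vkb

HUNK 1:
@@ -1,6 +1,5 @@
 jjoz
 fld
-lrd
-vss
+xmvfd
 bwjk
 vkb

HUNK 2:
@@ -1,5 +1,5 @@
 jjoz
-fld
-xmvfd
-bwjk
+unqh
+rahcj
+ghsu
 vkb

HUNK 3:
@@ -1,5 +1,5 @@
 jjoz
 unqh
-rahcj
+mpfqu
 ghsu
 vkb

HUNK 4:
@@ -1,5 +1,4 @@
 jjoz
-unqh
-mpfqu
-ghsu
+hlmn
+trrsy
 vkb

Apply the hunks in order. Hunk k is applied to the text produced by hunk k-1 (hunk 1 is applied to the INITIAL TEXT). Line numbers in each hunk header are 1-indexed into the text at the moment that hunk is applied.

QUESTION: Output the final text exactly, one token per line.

Answer: jjoz
hlmn
trrsy
vkb

Derivation:
Hunk 1: at line 1 remove [lrd,vss] add [xmvfd] -> 5 lines: jjoz fld xmvfd bwjk vkb
Hunk 2: at line 1 remove [fld,xmvfd,bwjk] add [unqh,rahcj,ghsu] -> 5 lines: jjoz unqh rahcj ghsu vkb
Hunk 3: at line 1 remove [rahcj] add [mpfqu] -> 5 lines: jjoz unqh mpfqu ghsu vkb
Hunk 4: at line 1 remove [unqh,mpfqu,ghsu] add [hlmn,trrsy] -> 4 lines: jjoz hlmn trrsy vkb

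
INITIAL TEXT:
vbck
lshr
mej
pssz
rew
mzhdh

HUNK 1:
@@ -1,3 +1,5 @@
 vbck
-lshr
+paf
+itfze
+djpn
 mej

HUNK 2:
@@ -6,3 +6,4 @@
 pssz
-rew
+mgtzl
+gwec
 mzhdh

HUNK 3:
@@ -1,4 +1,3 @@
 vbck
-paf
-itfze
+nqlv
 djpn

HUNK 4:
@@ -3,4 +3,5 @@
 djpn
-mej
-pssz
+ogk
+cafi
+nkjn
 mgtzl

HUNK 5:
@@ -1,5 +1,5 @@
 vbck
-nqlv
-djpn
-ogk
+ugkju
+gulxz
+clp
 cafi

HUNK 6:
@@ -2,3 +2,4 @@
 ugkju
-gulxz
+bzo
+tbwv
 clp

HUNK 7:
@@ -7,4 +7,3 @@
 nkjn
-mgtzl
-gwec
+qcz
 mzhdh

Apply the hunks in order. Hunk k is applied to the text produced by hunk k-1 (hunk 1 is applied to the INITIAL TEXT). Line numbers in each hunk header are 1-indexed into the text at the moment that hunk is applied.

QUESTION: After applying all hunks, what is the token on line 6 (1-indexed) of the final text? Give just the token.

Hunk 1: at line 1 remove [lshr] add [paf,itfze,djpn] -> 8 lines: vbck paf itfze djpn mej pssz rew mzhdh
Hunk 2: at line 6 remove [rew] add [mgtzl,gwec] -> 9 lines: vbck paf itfze djpn mej pssz mgtzl gwec mzhdh
Hunk 3: at line 1 remove [paf,itfze] add [nqlv] -> 8 lines: vbck nqlv djpn mej pssz mgtzl gwec mzhdh
Hunk 4: at line 3 remove [mej,pssz] add [ogk,cafi,nkjn] -> 9 lines: vbck nqlv djpn ogk cafi nkjn mgtzl gwec mzhdh
Hunk 5: at line 1 remove [nqlv,djpn,ogk] add [ugkju,gulxz,clp] -> 9 lines: vbck ugkju gulxz clp cafi nkjn mgtzl gwec mzhdh
Hunk 6: at line 2 remove [gulxz] add [bzo,tbwv] -> 10 lines: vbck ugkju bzo tbwv clp cafi nkjn mgtzl gwec mzhdh
Hunk 7: at line 7 remove [mgtzl,gwec] add [qcz] -> 9 lines: vbck ugkju bzo tbwv clp cafi nkjn qcz mzhdh
Final line 6: cafi

Answer: cafi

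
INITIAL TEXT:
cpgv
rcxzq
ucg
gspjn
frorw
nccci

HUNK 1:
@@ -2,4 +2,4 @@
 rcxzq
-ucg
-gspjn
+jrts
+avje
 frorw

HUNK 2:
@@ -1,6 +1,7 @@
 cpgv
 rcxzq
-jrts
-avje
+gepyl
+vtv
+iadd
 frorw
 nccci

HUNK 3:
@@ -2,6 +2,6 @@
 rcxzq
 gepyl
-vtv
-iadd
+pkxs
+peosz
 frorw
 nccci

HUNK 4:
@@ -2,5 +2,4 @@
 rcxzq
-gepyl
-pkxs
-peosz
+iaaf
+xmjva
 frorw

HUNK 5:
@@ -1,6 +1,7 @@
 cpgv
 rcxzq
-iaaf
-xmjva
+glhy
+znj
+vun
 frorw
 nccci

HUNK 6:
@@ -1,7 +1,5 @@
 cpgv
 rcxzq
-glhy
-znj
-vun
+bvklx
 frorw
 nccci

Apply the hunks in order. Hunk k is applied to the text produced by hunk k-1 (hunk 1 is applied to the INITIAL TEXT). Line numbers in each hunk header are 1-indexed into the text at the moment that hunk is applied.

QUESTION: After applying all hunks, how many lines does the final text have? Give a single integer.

Answer: 5

Derivation:
Hunk 1: at line 2 remove [ucg,gspjn] add [jrts,avje] -> 6 lines: cpgv rcxzq jrts avje frorw nccci
Hunk 2: at line 1 remove [jrts,avje] add [gepyl,vtv,iadd] -> 7 lines: cpgv rcxzq gepyl vtv iadd frorw nccci
Hunk 3: at line 2 remove [vtv,iadd] add [pkxs,peosz] -> 7 lines: cpgv rcxzq gepyl pkxs peosz frorw nccci
Hunk 4: at line 2 remove [gepyl,pkxs,peosz] add [iaaf,xmjva] -> 6 lines: cpgv rcxzq iaaf xmjva frorw nccci
Hunk 5: at line 1 remove [iaaf,xmjva] add [glhy,znj,vun] -> 7 lines: cpgv rcxzq glhy znj vun frorw nccci
Hunk 6: at line 1 remove [glhy,znj,vun] add [bvklx] -> 5 lines: cpgv rcxzq bvklx frorw nccci
Final line count: 5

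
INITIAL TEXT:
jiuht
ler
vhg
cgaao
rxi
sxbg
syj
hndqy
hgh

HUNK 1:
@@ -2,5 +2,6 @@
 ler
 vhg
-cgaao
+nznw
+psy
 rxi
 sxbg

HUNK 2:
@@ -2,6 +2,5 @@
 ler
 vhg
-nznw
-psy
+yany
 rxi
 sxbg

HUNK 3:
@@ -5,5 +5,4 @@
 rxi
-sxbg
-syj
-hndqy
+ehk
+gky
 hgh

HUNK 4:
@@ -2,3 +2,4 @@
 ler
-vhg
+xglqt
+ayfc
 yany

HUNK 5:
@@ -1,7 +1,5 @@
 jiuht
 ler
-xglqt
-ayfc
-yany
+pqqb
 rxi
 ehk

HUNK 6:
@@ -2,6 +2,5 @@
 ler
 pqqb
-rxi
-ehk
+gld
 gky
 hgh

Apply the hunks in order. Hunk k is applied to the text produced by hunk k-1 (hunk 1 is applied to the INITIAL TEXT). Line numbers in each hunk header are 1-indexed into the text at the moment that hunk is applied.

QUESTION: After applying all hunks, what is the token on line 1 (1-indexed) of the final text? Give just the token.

Answer: jiuht

Derivation:
Hunk 1: at line 2 remove [cgaao] add [nznw,psy] -> 10 lines: jiuht ler vhg nznw psy rxi sxbg syj hndqy hgh
Hunk 2: at line 2 remove [nznw,psy] add [yany] -> 9 lines: jiuht ler vhg yany rxi sxbg syj hndqy hgh
Hunk 3: at line 5 remove [sxbg,syj,hndqy] add [ehk,gky] -> 8 lines: jiuht ler vhg yany rxi ehk gky hgh
Hunk 4: at line 2 remove [vhg] add [xglqt,ayfc] -> 9 lines: jiuht ler xglqt ayfc yany rxi ehk gky hgh
Hunk 5: at line 1 remove [xglqt,ayfc,yany] add [pqqb] -> 7 lines: jiuht ler pqqb rxi ehk gky hgh
Hunk 6: at line 2 remove [rxi,ehk] add [gld] -> 6 lines: jiuht ler pqqb gld gky hgh
Final line 1: jiuht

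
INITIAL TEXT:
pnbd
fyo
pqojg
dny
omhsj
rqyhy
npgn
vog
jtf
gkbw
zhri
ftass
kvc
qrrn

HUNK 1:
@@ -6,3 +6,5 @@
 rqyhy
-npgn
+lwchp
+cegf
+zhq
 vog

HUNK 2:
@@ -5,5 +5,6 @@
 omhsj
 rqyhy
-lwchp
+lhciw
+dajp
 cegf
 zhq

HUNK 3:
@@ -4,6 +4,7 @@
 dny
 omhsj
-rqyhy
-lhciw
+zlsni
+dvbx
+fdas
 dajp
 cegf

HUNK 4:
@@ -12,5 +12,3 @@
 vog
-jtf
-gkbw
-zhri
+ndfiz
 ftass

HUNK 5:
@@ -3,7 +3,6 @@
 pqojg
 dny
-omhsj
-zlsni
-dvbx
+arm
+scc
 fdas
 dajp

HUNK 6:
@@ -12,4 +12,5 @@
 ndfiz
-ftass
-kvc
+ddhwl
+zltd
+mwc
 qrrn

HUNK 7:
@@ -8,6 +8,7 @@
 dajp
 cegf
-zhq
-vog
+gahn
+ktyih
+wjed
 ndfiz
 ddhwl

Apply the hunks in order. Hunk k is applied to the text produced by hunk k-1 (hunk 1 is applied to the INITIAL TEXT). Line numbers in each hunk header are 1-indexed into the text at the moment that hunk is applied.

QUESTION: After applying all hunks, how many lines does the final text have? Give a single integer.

Answer: 17

Derivation:
Hunk 1: at line 6 remove [npgn] add [lwchp,cegf,zhq] -> 16 lines: pnbd fyo pqojg dny omhsj rqyhy lwchp cegf zhq vog jtf gkbw zhri ftass kvc qrrn
Hunk 2: at line 5 remove [lwchp] add [lhciw,dajp] -> 17 lines: pnbd fyo pqojg dny omhsj rqyhy lhciw dajp cegf zhq vog jtf gkbw zhri ftass kvc qrrn
Hunk 3: at line 4 remove [rqyhy,lhciw] add [zlsni,dvbx,fdas] -> 18 lines: pnbd fyo pqojg dny omhsj zlsni dvbx fdas dajp cegf zhq vog jtf gkbw zhri ftass kvc qrrn
Hunk 4: at line 12 remove [jtf,gkbw,zhri] add [ndfiz] -> 16 lines: pnbd fyo pqojg dny omhsj zlsni dvbx fdas dajp cegf zhq vog ndfiz ftass kvc qrrn
Hunk 5: at line 3 remove [omhsj,zlsni,dvbx] add [arm,scc] -> 15 lines: pnbd fyo pqojg dny arm scc fdas dajp cegf zhq vog ndfiz ftass kvc qrrn
Hunk 6: at line 12 remove [ftass,kvc] add [ddhwl,zltd,mwc] -> 16 lines: pnbd fyo pqojg dny arm scc fdas dajp cegf zhq vog ndfiz ddhwl zltd mwc qrrn
Hunk 7: at line 8 remove [zhq,vog] add [gahn,ktyih,wjed] -> 17 lines: pnbd fyo pqojg dny arm scc fdas dajp cegf gahn ktyih wjed ndfiz ddhwl zltd mwc qrrn
Final line count: 17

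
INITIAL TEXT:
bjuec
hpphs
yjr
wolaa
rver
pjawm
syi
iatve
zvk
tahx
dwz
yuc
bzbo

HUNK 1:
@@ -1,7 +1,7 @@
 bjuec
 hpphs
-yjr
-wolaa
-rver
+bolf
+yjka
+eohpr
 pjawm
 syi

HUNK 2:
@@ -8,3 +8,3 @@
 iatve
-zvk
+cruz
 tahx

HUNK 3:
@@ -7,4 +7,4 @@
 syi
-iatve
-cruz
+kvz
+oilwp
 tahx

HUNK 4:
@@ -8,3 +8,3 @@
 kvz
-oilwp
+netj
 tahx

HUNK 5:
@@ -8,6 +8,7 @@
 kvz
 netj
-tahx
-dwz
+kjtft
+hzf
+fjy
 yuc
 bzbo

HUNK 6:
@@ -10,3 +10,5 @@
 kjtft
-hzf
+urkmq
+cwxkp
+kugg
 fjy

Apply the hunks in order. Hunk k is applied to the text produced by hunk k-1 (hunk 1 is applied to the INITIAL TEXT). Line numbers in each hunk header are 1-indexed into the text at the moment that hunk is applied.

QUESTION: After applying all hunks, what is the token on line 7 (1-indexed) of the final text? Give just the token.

Hunk 1: at line 1 remove [yjr,wolaa,rver] add [bolf,yjka,eohpr] -> 13 lines: bjuec hpphs bolf yjka eohpr pjawm syi iatve zvk tahx dwz yuc bzbo
Hunk 2: at line 8 remove [zvk] add [cruz] -> 13 lines: bjuec hpphs bolf yjka eohpr pjawm syi iatve cruz tahx dwz yuc bzbo
Hunk 3: at line 7 remove [iatve,cruz] add [kvz,oilwp] -> 13 lines: bjuec hpphs bolf yjka eohpr pjawm syi kvz oilwp tahx dwz yuc bzbo
Hunk 4: at line 8 remove [oilwp] add [netj] -> 13 lines: bjuec hpphs bolf yjka eohpr pjawm syi kvz netj tahx dwz yuc bzbo
Hunk 5: at line 8 remove [tahx,dwz] add [kjtft,hzf,fjy] -> 14 lines: bjuec hpphs bolf yjka eohpr pjawm syi kvz netj kjtft hzf fjy yuc bzbo
Hunk 6: at line 10 remove [hzf] add [urkmq,cwxkp,kugg] -> 16 lines: bjuec hpphs bolf yjka eohpr pjawm syi kvz netj kjtft urkmq cwxkp kugg fjy yuc bzbo
Final line 7: syi

Answer: syi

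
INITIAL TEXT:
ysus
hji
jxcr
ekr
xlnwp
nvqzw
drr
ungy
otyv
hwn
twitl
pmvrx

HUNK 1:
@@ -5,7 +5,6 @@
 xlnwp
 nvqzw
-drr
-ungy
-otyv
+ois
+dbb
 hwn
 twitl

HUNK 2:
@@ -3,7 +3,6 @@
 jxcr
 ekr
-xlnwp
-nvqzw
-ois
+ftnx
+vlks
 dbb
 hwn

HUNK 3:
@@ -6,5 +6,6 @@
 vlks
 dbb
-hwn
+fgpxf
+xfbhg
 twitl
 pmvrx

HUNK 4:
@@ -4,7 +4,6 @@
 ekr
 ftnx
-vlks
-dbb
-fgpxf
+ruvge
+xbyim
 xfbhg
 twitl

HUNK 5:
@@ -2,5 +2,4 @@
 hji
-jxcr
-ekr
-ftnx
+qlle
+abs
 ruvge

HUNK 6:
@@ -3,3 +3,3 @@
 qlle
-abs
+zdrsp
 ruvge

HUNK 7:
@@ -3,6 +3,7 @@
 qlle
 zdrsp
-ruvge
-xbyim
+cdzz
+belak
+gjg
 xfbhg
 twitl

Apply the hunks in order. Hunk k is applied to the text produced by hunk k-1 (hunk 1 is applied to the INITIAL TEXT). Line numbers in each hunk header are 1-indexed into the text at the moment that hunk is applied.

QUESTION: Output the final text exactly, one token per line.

Answer: ysus
hji
qlle
zdrsp
cdzz
belak
gjg
xfbhg
twitl
pmvrx

Derivation:
Hunk 1: at line 5 remove [drr,ungy,otyv] add [ois,dbb] -> 11 lines: ysus hji jxcr ekr xlnwp nvqzw ois dbb hwn twitl pmvrx
Hunk 2: at line 3 remove [xlnwp,nvqzw,ois] add [ftnx,vlks] -> 10 lines: ysus hji jxcr ekr ftnx vlks dbb hwn twitl pmvrx
Hunk 3: at line 6 remove [hwn] add [fgpxf,xfbhg] -> 11 lines: ysus hji jxcr ekr ftnx vlks dbb fgpxf xfbhg twitl pmvrx
Hunk 4: at line 4 remove [vlks,dbb,fgpxf] add [ruvge,xbyim] -> 10 lines: ysus hji jxcr ekr ftnx ruvge xbyim xfbhg twitl pmvrx
Hunk 5: at line 2 remove [jxcr,ekr,ftnx] add [qlle,abs] -> 9 lines: ysus hji qlle abs ruvge xbyim xfbhg twitl pmvrx
Hunk 6: at line 3 remove [abs] add [zdrsp] -> 9 lines: ysus hji qlle zdrsp ruvge xbyim xfbhg twitl pmvrx
Hunk 7: at line 3 remove [ruvge,xbyim] add [cdzz,belak,gjg] -> 10 lines: ysus hji qlle zdrsp cdzz belak gjg xfbhg twitl pmvrx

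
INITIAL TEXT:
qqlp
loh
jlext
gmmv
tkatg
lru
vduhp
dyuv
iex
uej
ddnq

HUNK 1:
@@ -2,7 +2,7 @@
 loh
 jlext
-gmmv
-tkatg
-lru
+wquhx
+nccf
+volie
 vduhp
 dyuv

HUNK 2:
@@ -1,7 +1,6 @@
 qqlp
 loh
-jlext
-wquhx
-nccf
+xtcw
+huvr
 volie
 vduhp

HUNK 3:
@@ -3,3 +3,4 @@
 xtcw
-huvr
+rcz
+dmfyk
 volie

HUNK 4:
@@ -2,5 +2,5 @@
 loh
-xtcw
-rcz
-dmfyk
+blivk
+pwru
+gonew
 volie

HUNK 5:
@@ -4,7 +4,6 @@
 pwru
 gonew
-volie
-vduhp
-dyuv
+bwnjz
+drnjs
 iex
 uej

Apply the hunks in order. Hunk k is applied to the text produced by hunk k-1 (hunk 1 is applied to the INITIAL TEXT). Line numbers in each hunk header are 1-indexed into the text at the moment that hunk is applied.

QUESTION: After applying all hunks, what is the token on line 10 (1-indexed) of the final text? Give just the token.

Hunk 1: at line 2 remove [gmmv,tkatg,lru] add [wquhx,nccf,volie] -> 11 lines: qqlp loh jlext wquhx nccf volie vduhp dyuv iex uej ddnq
Hunk 2: at line 1 remove [jlext,wquhx,nccf] add [xtcw,huvr] -> 10 lines: qqlp loh xtcw huvr volie vduhp dyuv iex uej ddnq
Hunk 3: at line 3 remove [huvr] add [rcz,dmfyk] -> 11 lines: qqlp loh xtcw rcz dmfyk volie vduhp dyuv iex uej ddnq
Hunk 4: at line 2 remove [xtcw,rcz,dmfyk] add [blivk,pwru,gonew] -> 11 lines: qqlp loh blivk pwru gonew volie vduhp dyuv iex uej ddnq
Hunk 5: at line 4 remove [volie,vduhp,dyuv] add [bwnjz,drnjs] -> 10 lines: qqlp loh blivk pwru gonew bwnjz drnjs iex uej ddnq
Final line 10: ddnq

Answer: ddnq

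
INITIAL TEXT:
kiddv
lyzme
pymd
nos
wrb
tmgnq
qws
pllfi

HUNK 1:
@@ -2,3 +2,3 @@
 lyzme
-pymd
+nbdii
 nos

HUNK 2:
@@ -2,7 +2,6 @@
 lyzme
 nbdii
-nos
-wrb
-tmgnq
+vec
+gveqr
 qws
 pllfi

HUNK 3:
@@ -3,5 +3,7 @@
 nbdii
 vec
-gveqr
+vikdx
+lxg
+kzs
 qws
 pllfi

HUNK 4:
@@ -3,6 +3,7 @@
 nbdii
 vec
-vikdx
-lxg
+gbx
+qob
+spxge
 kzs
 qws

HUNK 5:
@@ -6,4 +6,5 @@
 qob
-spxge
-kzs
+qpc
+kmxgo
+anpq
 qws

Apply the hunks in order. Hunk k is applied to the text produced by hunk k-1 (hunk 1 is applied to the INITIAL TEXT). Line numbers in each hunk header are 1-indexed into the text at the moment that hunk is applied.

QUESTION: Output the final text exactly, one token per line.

Answer: kiddv
lyzme
nbdii
vec
gbx
qob
qpc
kmxgo
anpq
qws
pllfi

Derivation:
Hunk 1: at line 2 remove [pymd] add [nbdii] -> 8 lines: kiddv lyzme nbdii nos wrb tmgnq qws pllfi
Hunk 2: at line 2 remove [nos,wrb,tmgnq] add [vec,gveqr] -> 7 lines: kiddv lyzme nbdii vec gveqr qws pllfi
Hunk 3: at line 3 remove [gveqr] add [vikdx,lxg,kzs] -> 9 lines: kiddv lyzme nbdii vec vikdx lxg kzs qws pllfi
Hunk 4: at line 3 remove [vikdx,lxg] add [gbx,qob,spxge] -> 10 lines: kiddv lyzme nbdii vec gbx qob spxge kzs qws pllfi
Hunk 5: at line 6 remove [spxge,kzs] add [qpc,kmxgo,anpq] -> 11 lines: kiddv lyzme nbdii vec gbx qob qpc kmxgo anpq qws pllfi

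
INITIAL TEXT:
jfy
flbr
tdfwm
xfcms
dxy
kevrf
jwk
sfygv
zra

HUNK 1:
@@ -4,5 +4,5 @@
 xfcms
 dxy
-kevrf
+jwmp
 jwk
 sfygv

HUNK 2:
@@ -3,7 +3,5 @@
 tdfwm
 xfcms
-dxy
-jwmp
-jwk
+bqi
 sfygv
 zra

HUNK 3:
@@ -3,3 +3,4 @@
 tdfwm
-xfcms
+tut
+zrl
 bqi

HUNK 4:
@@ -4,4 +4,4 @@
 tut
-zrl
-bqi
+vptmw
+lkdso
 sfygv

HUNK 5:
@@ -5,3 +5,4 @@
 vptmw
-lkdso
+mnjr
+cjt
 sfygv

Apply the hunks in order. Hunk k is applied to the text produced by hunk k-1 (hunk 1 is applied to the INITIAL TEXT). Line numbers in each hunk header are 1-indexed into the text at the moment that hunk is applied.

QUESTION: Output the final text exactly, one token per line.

Answer: jfy
flbr
tdfwm
tut
vptmw
mnjr
cjt
sfygv
zra

Derivation:
Hunk 1: at line 4 remove [kevrf] add [jwmp] -> 9 lines: jfy flbr tdfwm xfcms dxy jwmp jwk sfygv zra
Hunk 2: at line 3 remove [dxy,jwmp,jwk] add [bqi] -> 7 lines: jfy flbr tdfwm xfcms bqi sfygv zra
Hunk 3: at line 3 remove [xfcms] add [tut,zrl] -> 8 lines: jfy flbr tdfwm tut zrl bqi sfygv zra
Hunk 4: at line 4 remove [zrl,bqi] add [vptmw,lkdso] -> 8 lines: jfy flbr tdfwm tut vptmw lkdso sfygv zra
Hunk 5: at line 5 remove [lkdso] add [mnjr,cjt] -> 9 lines: jfy flbr tdfwm tut vptmw mnjr cjt sfygv zra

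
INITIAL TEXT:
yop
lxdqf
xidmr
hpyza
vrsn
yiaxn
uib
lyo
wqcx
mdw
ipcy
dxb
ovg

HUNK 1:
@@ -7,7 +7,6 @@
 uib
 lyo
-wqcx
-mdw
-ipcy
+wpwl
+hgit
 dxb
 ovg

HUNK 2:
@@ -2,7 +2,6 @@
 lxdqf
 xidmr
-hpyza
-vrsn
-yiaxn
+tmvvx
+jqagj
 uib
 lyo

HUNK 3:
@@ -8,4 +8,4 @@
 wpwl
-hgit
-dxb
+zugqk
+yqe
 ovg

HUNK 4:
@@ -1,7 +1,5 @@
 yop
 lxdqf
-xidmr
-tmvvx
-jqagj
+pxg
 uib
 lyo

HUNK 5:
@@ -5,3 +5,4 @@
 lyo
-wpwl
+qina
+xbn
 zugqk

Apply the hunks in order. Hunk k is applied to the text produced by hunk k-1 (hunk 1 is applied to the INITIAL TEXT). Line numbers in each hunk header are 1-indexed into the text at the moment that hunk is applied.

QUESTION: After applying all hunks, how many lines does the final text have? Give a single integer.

Hunk 1: at line 7 remove [wqcx,mdw,ipcy] add [wpwl,hgit] -> 12 lines: yop lxdqf xidmr hpyza vrsn yiaxn uib lyo wpwl hgit dxb ovg
Hunk 2: at line 2 remove [hpyza,vrsn,yiaxn] add [tmvvx,jqagj] -> 11 lines: yop lxdqf xidmr tmvvx jqagj uib lyo wpwl hgit dxb ovg
Hunk 3: at line 8 remove [hgit,dxb] add [zugqk,yqe] -> 11 lines: yop lxdqf xidmr tmvvx jqagj uib lyo wpwl zugqk yqe ovg
Hunk 4: at line 1 remove [xidmr,tmvvx,jqagj] add [pxg] -> 9 lines: yop lxdqf pxg uib lyo wpwl zugqk yqe ovg
Hunk 5: at line 5 remove [wpwl] add [qina,xbn] -> 10 lines: yop lxdqf pxg uib lyo qina xbn zugqk yqe ovg
Final line count: 10

Answer: 10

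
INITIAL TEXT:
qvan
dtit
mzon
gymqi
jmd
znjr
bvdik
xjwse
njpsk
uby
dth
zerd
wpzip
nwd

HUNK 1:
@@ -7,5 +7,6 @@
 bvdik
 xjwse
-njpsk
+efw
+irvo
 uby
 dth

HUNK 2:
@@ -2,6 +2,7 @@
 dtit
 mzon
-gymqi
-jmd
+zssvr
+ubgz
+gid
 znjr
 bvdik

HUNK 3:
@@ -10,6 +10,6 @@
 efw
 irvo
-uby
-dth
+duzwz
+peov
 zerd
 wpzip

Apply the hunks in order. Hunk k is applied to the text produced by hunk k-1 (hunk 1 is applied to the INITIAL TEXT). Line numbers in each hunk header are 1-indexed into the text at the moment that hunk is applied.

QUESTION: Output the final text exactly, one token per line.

Answer: qvan
dtit
mzon
zssvr
ubgz
gid
znjr
bvdik
xjwse
efw
irvo
duzwz
peov
zerd
wpzip
nwd

Derivation:
Hunk 1: at line 7 remove [njpsk] add [efw,irvo] -> 15 lines: qvan dtit mzon gymqi jmd znjr bvdik xjwse efw irvo uby dth zerd wpzip nwd
Hunk 2: at line 2 remove [gymqi,jmd] add [zssvr,ubgz,gid] -> 16 lines: qvan dtit mzon zssvr ubgz gid znjr bvdik xjwse efw irvo uby dth zerd wpzip nwd
Hunk 3: at line 10 remove [uby,dth] add [duzwz,peov] -> 16 lines: qvan dtit mzon zssvr ubgz gid znjr bvdik xjwse efw irvo duzwz peov zerd wpzip nwd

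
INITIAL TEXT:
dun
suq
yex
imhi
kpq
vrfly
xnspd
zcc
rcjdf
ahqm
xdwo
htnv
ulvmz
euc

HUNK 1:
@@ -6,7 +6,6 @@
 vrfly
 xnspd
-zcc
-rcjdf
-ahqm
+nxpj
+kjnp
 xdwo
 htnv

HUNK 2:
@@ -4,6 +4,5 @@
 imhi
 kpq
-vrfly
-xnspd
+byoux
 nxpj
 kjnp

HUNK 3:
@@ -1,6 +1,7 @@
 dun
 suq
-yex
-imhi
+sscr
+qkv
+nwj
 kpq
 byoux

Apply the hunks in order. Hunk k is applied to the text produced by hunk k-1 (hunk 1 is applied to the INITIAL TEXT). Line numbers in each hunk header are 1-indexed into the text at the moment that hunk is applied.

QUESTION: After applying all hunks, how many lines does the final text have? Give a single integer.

Answer: 13

Derivation:
Hunk 1: at line 6 remove [zcc,rcjdf,ahqm] add [nxpj,kjnp] -> 13 lines: dun suq yex imhi kpq vrfly xnspd nxpj kjnp xdwo htnv ulvmz euc
Hunk 2: at line 4 remove [vrfly,xnspd] add [byoux] -> 12 lines: dun suq yex imhi kpq byoux nxpj kjnp xdwo htnv ulvmz euc
Hunk 3: at line 1 remove [yex,imhi] add [sscr,qkv,nwj] -> 13 lines: dun suq sscr qkv nwj kpq byoux nxpj kjnp xdwo htnv ulvmz euc
Final line count: 13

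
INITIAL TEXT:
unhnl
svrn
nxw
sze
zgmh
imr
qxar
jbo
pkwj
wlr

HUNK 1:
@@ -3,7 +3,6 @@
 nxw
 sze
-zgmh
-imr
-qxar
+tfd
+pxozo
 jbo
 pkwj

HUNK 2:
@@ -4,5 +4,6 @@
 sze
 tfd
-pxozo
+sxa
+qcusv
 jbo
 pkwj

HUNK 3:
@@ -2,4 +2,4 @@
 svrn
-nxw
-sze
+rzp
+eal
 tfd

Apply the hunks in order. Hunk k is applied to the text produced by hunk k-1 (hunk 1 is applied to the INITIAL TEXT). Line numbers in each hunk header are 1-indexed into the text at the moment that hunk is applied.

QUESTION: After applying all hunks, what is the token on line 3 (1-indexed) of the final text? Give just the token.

Hunk 1: at line 3 remove [zgmh,imr,qxar] add [tfd,pxozo] -> 9 lines: unhnl svrn nxw sze tfd pxozo jbo pkwj wlr
Hunk 2: at line 4 remove [pxozo] add [sxa,qcusv] -> 10 lines: unhnl svrn nxw sze tfd sxa qcusv jbo pkwj wlr
Hunk 3: at line 2 remove [nxw,sze] add [rzp,eal] -> 10 lines: unhnl svrn rzp eal tfd sxa qcusv jbo pkwj wlr
Final line 3: rzp

Answer: rzp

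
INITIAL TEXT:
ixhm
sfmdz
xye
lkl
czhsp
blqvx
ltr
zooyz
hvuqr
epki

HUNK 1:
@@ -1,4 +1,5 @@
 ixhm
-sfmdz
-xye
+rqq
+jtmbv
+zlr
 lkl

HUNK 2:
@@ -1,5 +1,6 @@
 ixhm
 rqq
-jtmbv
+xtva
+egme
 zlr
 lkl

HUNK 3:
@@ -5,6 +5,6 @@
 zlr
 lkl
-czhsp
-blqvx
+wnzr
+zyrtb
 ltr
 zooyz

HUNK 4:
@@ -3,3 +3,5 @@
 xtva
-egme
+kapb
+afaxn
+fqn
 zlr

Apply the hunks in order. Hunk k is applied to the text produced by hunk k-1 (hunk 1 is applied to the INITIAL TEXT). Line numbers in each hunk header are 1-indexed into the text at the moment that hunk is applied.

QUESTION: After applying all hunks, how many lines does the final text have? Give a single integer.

Hunk 1: at line 1 remove [sfmdz,xye] add [rqq,jtmbv,zlr] -> 11 lines: ixhm rqq jtmbv zlr lkl czhsp blqvx ltr zooyz hvuqr epki
Hunk 2: at line 1 remove [jtmbv] add [xtva,egme] -> 12 lines: ixhm rqq xtva egme zlr lkl czhsp blqvx ltr zooyz hvuqr epki
Hunk 3: at line 5 remove [czhsp,blqvx] add [wnzr,zyrtb] -> 12 lines: ixhm rqq xtva egme zlr lkl wnzr zyrtb ltr zooyz hvuqr epki
Hunk 4: at line 3 remove [egme] add [kapb,afaxn,fqn] -> 14 lines: ixhm rqq xtva kapb afaxn fqn zlr lkl wnzr zyrtb ltr zooyz hvuqr epki
Final line count: 14

Answer: 14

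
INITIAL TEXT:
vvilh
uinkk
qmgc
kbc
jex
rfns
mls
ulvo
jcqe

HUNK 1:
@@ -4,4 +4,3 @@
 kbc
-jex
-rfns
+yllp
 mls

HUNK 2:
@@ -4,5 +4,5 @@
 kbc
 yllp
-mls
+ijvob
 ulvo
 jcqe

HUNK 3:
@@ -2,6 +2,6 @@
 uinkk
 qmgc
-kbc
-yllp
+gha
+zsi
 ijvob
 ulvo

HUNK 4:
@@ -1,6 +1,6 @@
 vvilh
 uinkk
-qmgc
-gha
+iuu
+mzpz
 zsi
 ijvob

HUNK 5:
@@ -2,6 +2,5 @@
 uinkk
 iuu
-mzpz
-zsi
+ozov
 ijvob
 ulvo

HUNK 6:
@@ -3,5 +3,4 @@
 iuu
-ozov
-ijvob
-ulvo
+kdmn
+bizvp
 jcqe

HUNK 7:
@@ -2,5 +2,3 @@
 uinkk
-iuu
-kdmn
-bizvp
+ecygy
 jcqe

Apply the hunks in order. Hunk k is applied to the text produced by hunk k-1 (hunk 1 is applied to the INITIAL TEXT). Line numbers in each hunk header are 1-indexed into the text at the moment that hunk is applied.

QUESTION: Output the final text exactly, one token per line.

Answer: vvilh
uinkk
ecygy
jcqe

Derivation:
Hunk 1: at line 4 remove [jex,rfns] add [yllp] -> 8 lines: vvilh uinkk qmgc kbc yllp mls ulvo jcqe
Hunk 2: at line 4 remove [mls] add [ijvob] -> 8 lines: vvilh uinkk qmgc kbc yllp ijvob ulvo jcqe
Hunk 3: at line 2 remove [kbc,yllp] add [gha,zsi] -> 8 lines: vvilh uinkk qmgc gha zsi ijvob ulvo jcqe
Hunk 4: at line 1 remove [qmgc,gha] add [iuu,mzpz] -> 8 lines: vvilh uinkk iuu mzpz zsi ijvob ulvo jcqe
Hunk 5: at line 2 remove [mzpz,zsi] add [ozov] -> 7 lines: vvilh uinkk iuu ozov ijvob ulvo jcqe
Hunk 6: at line 3 remove [ozov,ijvob,ulvo] add [kdmn,bizvp] -> 6 lines: vvilh uinkk iuu kdmn bizvp jcqe
Hunk 7: at line 2 remove [iuu,kdmn,bizvp] add [ecygy] -> 4 lines: vvilh uinkk ecygy jcqe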